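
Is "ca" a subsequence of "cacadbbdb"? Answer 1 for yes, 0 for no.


Check if "ca" is a subsequence of "cacadbbdb"
Greedy scan:
  Position 0 ('c'): matches sub[0] = 'c'
  Position 1 ('a'): matches sub[1] = 'a'
  Position 2 ('c'): no match needed
  Position 3 ('a'): no match needed
  Position 4 ('d'): no match needed
  Position 5 ('b'): no match needed
  Position 6 ('b'): no match needed
  Position 7 ('d'): no match needed
  Position 8 ('b'): no match needed
All 2 characters matched => is a subsequence

1


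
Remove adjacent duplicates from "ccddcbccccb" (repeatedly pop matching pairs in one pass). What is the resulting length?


Input: ccddcbccccb
Stack-based adjacent duplicate removal:
  Read 'c': push. Stack: c
  Read 'c': matches stack top 'c' => pop. Stack: (empty)
  Read 'd': push. Stack: d
  Read 'd': matches stack top 'd' => pop. Stack: (empty)
  Read 'c': push. Stack: c
  Read 'b': push. Stack: cb
  Read 'c': push. Stack: cbc
  Read 'c': matches stack top 'c' => pop. Stack: cb
  Read 'c': push. Stack: cbc
  Read 'c': matches stack top 'c' => pop. Stack: cb
  Read 'b': matches stack top 'b' => pop. Stack: c
Final stack: "c" (length 1)

1


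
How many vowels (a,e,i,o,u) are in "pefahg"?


Input: pefahg
Checking each character:
  'p' at position 0: consonant
  'e' at position 1: vowel (running total: 1)
  'f' at position 2: consonant
  'a' at position 3: vowel (running total: 2)
  'h' at position 4: consonant
  'g' at position 5: consonant
Total vowels: 2

2


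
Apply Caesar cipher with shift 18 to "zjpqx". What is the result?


Caesar cipher: shift "zjpqx" by 18
  'z' (pos 25) + 18 = pos 17 = 'r'
  'j' (pos 9) + 18 = pos 1 = 'b'
  'p' (pos 15) + 18 = pos 7 = 'h'
  'q' (pos 16) + 18 = pos 8 = 'i'
  'x' (pos 23) + 18 = pos 15 = 'p'
Result: rbhip

rbhip


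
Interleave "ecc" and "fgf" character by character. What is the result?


Interleaving "ecc" and "fgf":
  Position 0: 'e' from first, 'f' from second => "ef"
  Position 1: 'c' from first, 'g' from second => "cg"
  Position 2: 'c' from first, 'f' from second => "cf"
Result: efcgcf

efcgcf


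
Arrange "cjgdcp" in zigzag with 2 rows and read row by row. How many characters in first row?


Zigzag "cjgdcp" into 2 rows:
Placing characters:
  'c' => row 0
  'j' => row 1
  'g' => row 0
  'd' => row 1
  'c' => row 0
  'p' => row 1
Rows:
  Row 0: "cgc"
  Row 1: "jdp"
First row length: 3

3


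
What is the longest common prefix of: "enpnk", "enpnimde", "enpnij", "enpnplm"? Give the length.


Words: enpnk, enpnimde, enpnij, enpnplm
  Position 0: all 'e' => match
  Position 1: all 'n' => match
  Position 2: all 'p' => match
  Position 3: all 'n' => match
  Position 4: ('k', 'i', 'i', 'p') => mismatch, stop
LCP = "enpn" (length 4)

4


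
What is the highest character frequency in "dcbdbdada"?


Input: dcbdbdada
Character counts:
  'a': 2
  'b': 2
  'c': 1
  'd': 4
Maximum frequency: 4

4


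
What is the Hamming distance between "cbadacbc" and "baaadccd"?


Comparing "cbadacbc" and "baaadccd" position by position:
  Position 0: 'c' vs 'b' => differ
  Position 1: 'b' vs 'a' => differ
  Position 2: 'a' vs 'a' => same
  Position 3: 'd' vs 'a' => differ
  Position 4: 'a' vs 'd' => differ
  Position 5: 'c' vs 'c' => same
  Position 6: 'b' vs 'c' => differ
  Position 7: 'c' vs 'd' => differ
Total differences (Hamming distance): 6

6


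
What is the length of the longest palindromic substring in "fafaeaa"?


Input: "fafaeaa"
Checking substrings for palindromes:
  [0:3] "faf" (len 3) => palindrome
  [1:4] "afa" (len 3) => palindrome
  [3:6] "aea" (len 3) => palindrome
  [5:7] "aa" (len 2) => palindrome
Longest palindromic substring: "faf" with length 3

3


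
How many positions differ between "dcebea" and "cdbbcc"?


Comparing "dcebea" and "cdbbcc" position by position:
  Position 0: 'd' vs 'c' => DIFFER
  Position 1: 'c' vs 'd' => DIFFER
  Position 2: 'e' vs 'b' => DIFFER
  Position 3: 'b' vs 'b' => same
  Position 4: 'e' vs 'c' => DIFFER
  Position 5: 'a' vs 'c' => DIFFER
Positions that differ: 5

5


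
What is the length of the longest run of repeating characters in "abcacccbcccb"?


Input: "abcacccbcccb"
Scanning for longest run:
  Position 1 ('b'): new char, reset run to 1
  Position 2 ('c'): new char, reset run to 1
  Position 3 ('a'): new char, reset run to 1
  Position 4 ('c'): new char, reset run to 1
  Position 5 ('c'): continues run of 'c', length=2
  Position 6 ('c'): continues run of 'c', length=3
  Position 7 ('b'): new char, reset run to 1
  Position 8 ('c'): new char, reset run to 1
  Position 9 ('c'): continues run of 'c', length=2
  Position 10 ('c'): continues run of 'c', length=3
  Position 11 ('b'): new char, reset run to 1
Longest run: 'c' with length 3

3


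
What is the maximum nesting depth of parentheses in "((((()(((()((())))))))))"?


Input: "((((()(((()((())))))))))"
Tracking depth:
  Position 0 '(': depth becomes 1
  Position 1 '(': depth becomes 2
  Position 2 '(': depth becomes 3
  Position 3 '(': depth becomes 4
  Position 4 '(': depth becomes 5
  Position 5 ')': depth becomes 4
  Position 6 '(': depth becomes 5
  Position 7 '(': depth becomes 6
  Position 8 '(': depth becomes 7
  Position 9 '(': depth becomes 8
  Position 10 ')': depth becomes 7
  Position 11 '(': depth becomes 8
  Position 12 '(': depth becomes 9
  Position 13 '(': depth becomes 10
  Position 14 ')': depth becomes 9
  Position 15 ')': depth becomes 8
  Position 16 ')': depth becomes 7
  Position 17 ')': depth becomes 6
  Position 18 ')': depth becomes 5
  Position 19 ')': depth becomes 4
  Position 20 ')': depth becomes 3
  Position 21 ')': depth becomes 2
  Position 22 ')': depth becomes 1
  Position 23 ')': depth becomes 0
Maximum depth reached: 10

10


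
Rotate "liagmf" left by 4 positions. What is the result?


Input: "liagmf", rotate left by 4
First 4 characters: "liag"
Remaining characters: "mf"
Concatenate remaining + first: "mf" + "liag" = "mfliag"

mfliag


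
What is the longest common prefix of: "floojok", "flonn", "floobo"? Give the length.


Words: floojok, flonn, floobo
  Position 0: all 'f' => match
  Position 1: all 'l' => match
  Position 2: all 'o' => match
  Position 3: ('o', 'n', 'o') => mismatch, stop
LCP = "flo" (length 3)

3


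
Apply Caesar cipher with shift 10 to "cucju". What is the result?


Caesar cipher: shift "cucju" by 10
  'c' (pos 2) + 10 = pos 12 = 'm'
  'u' (pos 20) + 10 = pos 4 = 'e'
  'c' (pos 2) + 10 = pos 12 = 'm'
  'j' (pos 9) + 10 = pos 19 = 't'
  'u' (pos 20) + 10 = pos 4 = 'e'
Result: memte

memte


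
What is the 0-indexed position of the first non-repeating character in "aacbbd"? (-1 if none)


Input: aacbbd
Character frequencies:
  'a': 2
  'b': 2
  'c': 1
  'd': 1
Scanning left to right for freq == 1:
  Position 0 ('a'): freq=2, skip
  Position 1 ('a'): freq=2, skip
  Position 2 ('c'): unique! => answer = 2

2


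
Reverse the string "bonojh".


Input: bonojh
Reading characters right to left:
  Position 5: 'h'
  Position 4: 'j'
  Position 3: 'o'
  Position 2: 'n'
  Position 1: 'o'
  Position 0: 'b'
Reversed: hjonob

hjonob


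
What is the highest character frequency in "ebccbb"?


Input: ebccbb
Character counts:
  'b': 3
  'c': 2
  'e': 1
Maximum frequency: 3

3


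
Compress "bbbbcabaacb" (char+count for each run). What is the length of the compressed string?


Input: bbbbcabaacb
Runs:
  'b' x 4 => "b4"
  'c' x 1 => "c1"
  'a' x 1 => "a1"
  'b' x 1 => "b1"
  'a' x 2 => "a2"
  'c' x 1 => "c1"
  'b' x 1 => "b1"
Compressed: "b4c1a1b1a2c1b1"
Compressed length: 14

14


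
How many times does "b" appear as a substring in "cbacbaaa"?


Searching for "b" in "cbacbaaa"
Scanning each position:
  Position 0: "c" => no
  Position 1: "b" => MATCH
  Position 2: "a" => no
  Position 3: "c" => no
  Position 4: "b" => MATCH
  Position 5: "a" => no
  Position 6: "a" => no
  Position 7: "a" => no
Total occurrences: 2

2


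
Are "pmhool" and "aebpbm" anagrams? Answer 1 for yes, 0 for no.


Strings: "pmhool", "aebpbm"
Sorted first:  hlmoop
Sorted second: abbemp
Differ at position 0: 'h' vs 'a' => not anagrams

0


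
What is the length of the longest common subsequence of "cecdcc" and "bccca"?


LCS of "cecdcc" and "bccca"
DP table:
           b    c    c    c    a
      0    0    0    0    0    0
  c   0    0    1    1    1    1
  e   0    0    1    1    1    1
  c   0    0    1    2    2    2
  d   0    0    1    2    2    2
  c   0    0    1    2    3    3
  c   0    0    1    2    3    3
LCS length = dp[6][5] = 3

3


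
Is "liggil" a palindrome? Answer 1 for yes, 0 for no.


Input: liggil
Reversed: liggil
  Compare pos 0 ('l') with pos 5 ('l'): match
  Compare pos 1 ('i') with pos 4 ('i'): match
  Compare pos 2 ('g') with pos 3 ('g'): match
Result: palindrome

1


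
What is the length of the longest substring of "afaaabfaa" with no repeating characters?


Input: "afaaabfaa"
Sliding window (track last position of each char):
  Position 0 ('a'): window [0,0] length 1 -- new best
  Position 1 ('f'): window [0,1] length 2 -- new best
  Position 2 ('a'): repeat (last at 0), move window start to 1
  Position 2 ('a'): window [1,2] length 2
  Position 3 ('a'): repeat (last at 2), move window start to 3
  Position 3 ('a'): window [3,3] length 1
  Position 4 ('a'): repeat (last at 3), move window start to 4
  Position 4 ('a'): window [4,4] length 1
  Position 5 ('b'): window [4,5] length 2
  Position 6 ('f'): window [4,6] length 3 -- new best
  Position 7 ('a'): repeat (last at 4), move window start to 5
  Position 7 ('a'): window [5,7] length 3
  Position 8 ('a'): repeat (last at 7), move window start to 8
  Position 8 ('a'): window [8,8] length 1
Longest substring with no repeats: "abf" with length 3

3


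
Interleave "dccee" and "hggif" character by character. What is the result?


Interleaving "dccee" and "hggif":
  Position 0: 'd' from first, 'h' from second => "dh"
  Position 1: 'c' from first, 'g' from second => "cg"
  Position 2: 'c' from first, 'g' from second => "cg"
  Position 3: 'e' from first, 'i' from second => "ei"
  Position 4: 'e' from first, 'f' from second => "ef"
Result: dhcgcgeief

dhcgcgeief


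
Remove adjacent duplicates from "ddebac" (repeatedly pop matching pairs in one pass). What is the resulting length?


Input: ddebac
Stack-based adjacent duplicate removal:
  Read 'd': push. Stack: d
  Read 'd': matches stack top 'd' => pop. Stack: (empty)
  Read 'e': push. Stack: e
  Read 'b': push. Stack: eb
  Read 'a': push. Stack: eba
  Read 'c': push. Stack: ebac
Final stack: "ebac" (length 4)

4


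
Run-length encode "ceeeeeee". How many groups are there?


Input: ceeeeeee
Scanning for consecutive runs:
  Group 1: 'c' x 1 (positions 0-0)
  Group 2: 'e' x 7 (positions 1-7)
Total groups: 2

2


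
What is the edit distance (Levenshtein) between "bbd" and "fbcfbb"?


Computing edit distance: "bbd" -> "fbcfbb"
DP table:
           f    b    c    f    b    b
      0    1    2    3    4    5    6
  b   1    1    1    2    3    4    5
  b   2    2    1    2    3    3    4
  d   3    3    2    2    3    4    4
Edit distance = dp[3][6] = 4

4


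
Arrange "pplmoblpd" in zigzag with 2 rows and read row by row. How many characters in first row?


Zigzag "pplmoblpd" into 2 rows:
Placing characters:
  'p' => row 0
  'p' => row 1
  'l' => row 0
  'm' => row 1
  'o' => row 0
  'b' => row 1
  'l' => row 0
  'p' => row 1
  'd' => row 0
Rows:
  Row 0: "plold"
  Row 1: "pmbp"
First row length: 5

5


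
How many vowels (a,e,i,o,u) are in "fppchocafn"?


Input: fppchocafn
Checking each character:
  'f' at position 0: consonant
  'p' at position 1: consonant
  'p' at position 2: consonant
  'c' at position 3: consonant
  'h' at position 4: consonant
  'o' at position 5: vowel (running total: 1)
  'c' at position 6: consonant
  'a' at position 7: vowel (running total: 2)
  'f' at position 8: consonant
  'n' at position 9: consonant
Total vowels: 2

2


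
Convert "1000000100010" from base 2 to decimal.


Input: "1000000100010" in base 2
Positional expansion:
  Digit '1' (value 1) x 2^12 = 4096
  Digit '0' (value 0) x 2^11 = 0
  Digit '0' (value 0) x 2^10 = 0
  Digit '0' (value 0) x 2^9 = 0
  Digit '0' (value 0) x 2^8 = 0
  Digit '0' (value 0) x 2^7 = 0
  Digit '0' (value 0) x 2^6 = 0
  Digit '1' (value 1) x 2^5 = 32
  Digit '0' (value 0) x 2^4 = 0
  Digit '0' (value 0) x 2^3 = 0
  Digit '0' (value 0) x 2^2 = 0
  Digit '1' (value 1) x 2^1 = 2
  Digit '0' (value 0) x 2^0 = 0
Sum = 4130

4130


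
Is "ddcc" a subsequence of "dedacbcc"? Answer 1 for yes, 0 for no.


Check if "ddcc" is a subsequence of "dedacbcc"
Greedy scan:
  Position 0 ('d'): matches sub[0] = 'd'
  Position 1 ('e'): no match needed
  Position 2 ('d'): matches sub[1] = 'd'
  Position 3 ('a'): no match needed
  Position 4 ('c'): matches sub[2] = 'c'
  Position 5 ('b'): no match needed
  Position 6 ('c'): matches sub[3] = 'c'
  Position 7 ('c'): no match needed
All 4 characters matched => is a subsequence

1


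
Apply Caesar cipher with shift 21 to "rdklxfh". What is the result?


Caesar cipher: shift "rdklxfh" by 21
  'r' (pos 17) + 21 = pos 12 = 'm'
  'd' (pos 3) + 21 = pos 24 = 'y'
  'k' (pos 10) + 21 = pos 5 = 'f'
  'l' (pos 11) + 21 = pos 6 = 'g'
  'x' (pos 23) + 21 = pos 18 = 's'
  'f' (pos 5) + 21 = pos 0 = 'a'
  'h' (pos 7) + 21 = pos 2 = 'c'
Result: myfgsac

myfgsac


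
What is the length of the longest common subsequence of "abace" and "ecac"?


LCS of "abace" and "ecac"
DP table:
           e    c    a    c
      0    0    0    0    0
  a   0    0    0    1    1
  b   0    0    0    1    1
  a   0    0    0    1    1
  c   0    0    1    1    2
  e   0    1    1    1    2
LCS length = dp[5][4] = 2

2


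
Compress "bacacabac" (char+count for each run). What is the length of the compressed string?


Input: bacacabac
Runs:
  'b' x 1 => "b1"
  'a' x 1 => "a1"
  'c' x 1 => "c1"
  'a' x 1 => "a1"
  'c' x 1 => "c1"
  'a' x 1 => "a1"
  'b' x 1 => "b1"
  'a' x 1 => "a1"
  'c' x 1 => "c1"
Compressed: "b1a1c1a1c1a1b1a1c1"
Compressed length: 18

18


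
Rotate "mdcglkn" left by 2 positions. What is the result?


Input: "mdcglkn", rotate left by 2
First 2 characters: "md"
Remaining characters: "cglkn"
Concatenate remaining + first: "cglkn" + "md" = "cglknmd"

cglknmd


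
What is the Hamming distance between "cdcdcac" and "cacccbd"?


Comparing "cdcdcac" and "cacccbd" position by position:
  Position 0: 'c' vs 'c' => same
  Position 1: 'd' vs 'a' => differ
  Position 2: 'c' vs 'c' => same
  Position 3: 'd' vs 'c' => differ
  Position 4: 'c' vs 'c' => same
  Position 5: 'a' vs 'b' => differ
  Position 6: 'c' vs 'd' => differ
Total differences (Hamming distance): 4

4


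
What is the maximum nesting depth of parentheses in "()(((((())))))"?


Input: "()(((((())))))"
Tracking depth:
  Position 0 '(': depth becomes 1
  Position 1 ')': depth becomes 0
  Position 2 '(': depth becomes 1
  Position 3 '(': depth becomes 2
  Position 4 '(': depth becomes 3
  Position 5 '(': depth becomes 4
  Position 6 '(': depth becomes 5
  Position 7 '(': depth becomes 6
  Position 8 ')': depth becomes 5
  Position 9 ')': depth becomes 4
  Position 10 ')': depth becomes 3
  Position 11 ')': depth becomes 2
  Position 12 ')': depth becomes 1
  Position 13 ')': depth becomes 0
Maximum depth reached: 6

6


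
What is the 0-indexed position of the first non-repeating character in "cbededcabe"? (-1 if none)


Input: cbededcabe
Character frequencies:
  'a': 1
  'b': 2
  'c': 2
  'd': 2
  'e': 3
Scanning left to right for freq == 1:
  Position 0 ('c'): freq=2, skip
  Position 1 ('b'): freq=2, skip
  Position 2 ('e'): freq=3, skip
  Position 3 ('d'): freq=2, skip
  Position 4 ('e'): freq=3, skip
  Position 5 ('d'): freq=2, skip
  Position 6 ('c'): freq=2, skip
  Position 7 ('a'): unique! => answer = 7

7


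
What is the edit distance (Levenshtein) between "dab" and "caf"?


Computing edit distance: "dab" -> "caf"
DP table:
           c    a    f
      0    1    2    3
  d   1    1    2    3
  a   2    2    1    2
  b   3    3    2    2
Edit distance = dp[3][3] = 2

2


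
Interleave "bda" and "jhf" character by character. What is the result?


Interleaving "bda" and "jhf":
  Position 0: 'b' from first, 'j' from second => "bj"
  Position 1: 'd' from first, 'h' from second => "dh"
  Position 2: 'a' from first, 'f' from second => "af"
Result: bjdhaf

bjdhaf


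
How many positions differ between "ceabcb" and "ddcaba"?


Comparing "ceabcb" and "ddcaba" position by position:
  Position 0: 'c' vs 'd' => DIFFER
  Position 1: 'e' vs 'd' => DIFFER
  Position 2: 'a' vs 'c' => DIFFER
  Position 3: 'b' vs 'a' => DIFFER
  Position 4: 'c' vs 'b' => DIFFER
  Position 5: 'b' vs 'a' => DIFFER
Positions that differ: 6

6


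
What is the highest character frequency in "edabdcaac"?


Input: edabdcaac
Character counts:
  'a': 3
  'b': 1
  'c': 2
  'd': 2
  'e': 1
Maximum frequency: 3

3


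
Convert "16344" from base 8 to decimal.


Input: "16344" in base 8
Positional expansion:
  Digit '1' (value 1) x 8^4 = 4096
  Digit '6' (value 6) x 8^3 = 3072
  Digit '3' (value 3) x 8^2 = 192
  Digit '4' (value 4) x 8^1 = 32
  Digit '4' (value 4) x 8^0 = 4
Sum = 7396

7396


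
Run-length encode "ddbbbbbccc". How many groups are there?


Input: ddbbbbbccc
Scanning for consecutive runs:
  Group 1: 'd' x 2 (positions 0-1)
  Group 2: 'b' x 5 (positions 2-6)
  Group 3: 'c' x 3 (positions 7-9)
Total groups: 3

3


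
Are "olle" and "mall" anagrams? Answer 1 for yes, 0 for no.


Strings: "olle", "mall"
Sorted first:  ello
Sorted second: allm
Differ at position 0: 'e' vs 'a' => not anagrams

0


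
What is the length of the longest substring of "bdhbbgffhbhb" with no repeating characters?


Input: "bdhbbgffhbhb"
Sliding window (track last position of each char):
  Position 0 ('b'): window [0,0] length 1 -- new best
  Position 1 ('d'): window [0,1] length 2 -- new best
  Position 2 ('h'): window [0,2] length 3 -- new best
  Position 3 ('b'): repeat (last at 0), move window start to 1
  Position 3 ('b'): window [1,3] length 3
  Position 4 ('b'): repeat (last at 3), move window start to 4
  Position 4 ('b'): window [4,4] length 1
  Position 5 ('g'): window [4,5] length 2
  Position 6 ('f'): window [4,6] length 3
  Position 7 ('f'): repeat (last at 6), move window start to 7
  Position 7 ('f'): window [7,7] length 1
  Position 8 ('h'): window [7,8] length 2
  Position 9 ('b'): window [7,9] length 3
  Position 10 ('h'): repeat (last at 8), move window start to 9
  Position 10 ('h'): window [9,10] length 2
  Position 11 ('b'): repeat (last at 9), move window start to 10
  Position 11 ('b'): window [10,11] length 2
Longest substring with no repeats: "bdh" with length 3

3


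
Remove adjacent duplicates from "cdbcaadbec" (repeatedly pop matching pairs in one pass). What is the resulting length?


Input: cdbcaadbec
Stack-based adjacent duplicate removal:
  Read 'c': push. Stack: c
  Read 'd': push. Stack: cd
  Read 'b': push. Stack: cdb
  Read 'c': push. Stack: cdbc
  Read 'a': push. Stack: cdbca
  Read 'a': matches stack top 'a' => pop. Stack: cdbc
  Read 'd': push. Stack: cdbcd
  Read 'b': push. Stack: cdbcdb
  Read 'e': push. Stack: cdbcdbe
  Read 'c': push. Stack: cdbcdbec
Final stack: "cdbcdbec" (length 8)

8


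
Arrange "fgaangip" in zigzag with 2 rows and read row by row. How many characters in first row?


Zigzag "fgaangip" into 2 rows:
Placing characters:
  'f' => row 0
  'g' => row 1
  'a' => row 0
  'a' => row 1
  'n' => row 0
  'g' => row 1
  'i' => row 0
  'p' => row 1
Rows:
  Row 0: "fani"
  Row 1: "gagp"
First row length: 4

4


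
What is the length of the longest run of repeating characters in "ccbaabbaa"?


Input: "ccbaabbaa"
Scanning for longest run:
  Position 1 ('c'): continues run of 'c', length=2
  Position 2 ('b'): new char, reset run to 1
  Position 3 ('a'): new char, reset run to 1
  Position 4 ('a'): continues run of 'a', length=2
  Position 5 ('b'): new char, reset run to 1
  Position 6 ('b'): continues run of 'b', length=2
  Position 7 ('a'): new char, reset run to 1
  Position 8 ('a'): continues run of 'a', length=2
Longest run: 'c' with length 2

2


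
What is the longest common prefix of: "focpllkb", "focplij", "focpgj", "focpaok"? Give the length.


Words: focpllkb, focplij, focpgj, focpaok
  Position 0: all 'f' => match
  Position 1: all 'o' => match
  Position 2: all 'c' => match
  Position 3: all 'p' => match
  Position 4: ('l', 'l', 'g', 'a') => mismatch, stop
LCP = "focp" (length 4)

4


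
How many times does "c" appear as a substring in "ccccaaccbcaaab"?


Searching for "c" in "ccccaaccbcaaab"
Scanning each position:
  Position 0: "c" => MATCH
  Position 1: "c" => MATCH
  Position 2: "c" => MATCH
  Position 3: "c" => MATCH
  Position 4: "a" => no
  Position 5: "a" => no
  Position 6: "c" => MATCH
  Position 7: "c" => MATCH
  Position 8: "b" => no
  Position 9: "c" => MATCH
  Position 10: "a" => no
  Position 11: "a" => no
  Position 12: "a" => no
  Position 13: "b" => no
Total occurrences: 7

7


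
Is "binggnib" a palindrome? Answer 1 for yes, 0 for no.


Input: binggnib
Reversed: binggnib
  Compare pos 0 ('b') with pos 7 ('b'): match
  Compare pos 1 ('i') with pos 6 ('i'): match
  Compare pos 2 ('n') with pos 5 ('n'): match
  Compare pos 3 ('g') with pos 4 ('g'): match
Result: palindrome

1


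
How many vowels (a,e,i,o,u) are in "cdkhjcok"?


Input: cdkhjcok
Checking each character:
  'c' at position 0: consonant
  'd' at position 1: consonant
  'k' at position 2: consonant
  'h' at position 3: consonant
  'j' at position 4: consonant
  'c' at position 5: consonant
  'o' at position 6: vowel (running total: 1)
  'k' at position 7: consonant
Total vowels: 1

1


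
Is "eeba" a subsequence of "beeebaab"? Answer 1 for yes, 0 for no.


Check if "eeba" is a subsequence of "beeebaab"
Greedy scan:
  Position 0 ('b'): no match needed
  Position 1 ('e'): matches sub[0] = 'e'
  Position 2 ('e'): matches sub[1] = 'e'
  Position 3 ('e'): no match needed
  Position 4 ('b'): matches sub[2] = 'b'
  Position 5 ('a'): matches sub[3] = 'a'
  Position 6 ('a'): no match needed
  Position 7 ('b'): no match needed
All 4 characters matched => is a subsequence

1


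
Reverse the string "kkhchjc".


Input: kkhchjc
Reading characters right to left:
  Position 6: 'c'
  Position 5: 'j'
  Position 4: 'h'
  Position 3: 'c'
  Position 2: 'h'
  Position 1: 'k'
  Position 0: 'k'
Reversed: cjhchkk

cjhchkk


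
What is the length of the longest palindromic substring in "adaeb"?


Input: "adaeb"
Checking substrings for palindromes:
  [0:3] "ada" (len 3) => palindrome
Longest palindromic substring: "ada" with length 3

3


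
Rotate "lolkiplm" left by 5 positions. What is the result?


Input: "lolkiplm", rotate left by 5
First 5 characters: "lolki"
Remaining characters: "plm"
Concatenate remaining + first: "plm" + "lolki" = "plmlolki"

plmlolki


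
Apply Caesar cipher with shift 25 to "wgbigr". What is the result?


Caesar cipher: shift "wgbigr" by 25
  'w' (pos 22) + 25 = pos 21 = 'v'
  'g' (pos 6) + 25 = pos 5 = 'f'
  'b' (pos 1) + 25 = pos 0 = 'a'
  'i' (pos 8) + 25 = pos 7 = 'h'
  'g' (pos 6) + 25 = pos 5 = 'f'
  'r' (pos 17) + 25 = pos 16 = 'q'
Result: vfahfq

vfahfq


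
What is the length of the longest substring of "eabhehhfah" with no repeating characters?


Input: "eabhehhfah"
Sliding window (track last position of each char):
  Position 0 ('e'): window [0,0] length 1 -- new best
  Position 1 ('a'): window [0,1] length 2 -- new best
  Position 2 ('b'): window [0,2] length 3 -- new best
  Position 3 ('h'): window [0,3] length 4 -- new best
  Position 4 ('e'): repeat (last at 0), move window start to 1
  Position 4 ('e'): window [1,4] length 4
  Position 5 ('h'): repeat (last at 3), move window start to 4
  Position 5 ('h'): window [4,5] length 2
  Position 6 ('h'): repeat (last at 5), move window start to 6
  Position 6 ('h'): window [6,6] length 1
  Position 7 ('f'): window [6,7] length 2
  Position 8 ('a'): window [6,8] length 3
  Position 9 ('h'): repeat (last at 6), move window start to 7
  Position 9 ('h'): window [7,9] length 3
Longest substring with no repeats: "eabh" with length 4

4


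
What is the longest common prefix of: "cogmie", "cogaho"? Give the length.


Words: cogmie, cogaho
  Position 0: all 'c' => match
  Position 1: all 'o' => match
  Position 2: all 'g' => match
  Position 3: ('m', 'a') => mismatch, stop
LCP = "cog" (length 3)

3


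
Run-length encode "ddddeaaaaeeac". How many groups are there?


Input: ddddeaaaaeeac
Scanning for consecutive runs:
  Group 1: 'd' x 4 (positions 0-3)
  Group 2: 'e' x 1 (positions 4-4)
  Group 3: 'a' x 4 (positions 5-8)
  Group 4: 'e' x 2 (positions 9-10)
  Group 5: 'a' x 1 (positions 11-11)
  Group 6: 'c' x 1 (positions 12-12)
Total groups: 6

6


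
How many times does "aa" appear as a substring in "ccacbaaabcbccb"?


Searching for "aa" in "ccacbaaabcbccb"
Scanning each position:
  Position 0: "cc" => no
  Position 1: "ca" => no
  Position 2: "ac" => no
  Position 3: "cb" => no
  Position 4: "ba" => no
  Position 5: "aa" => MATCH
  Position 6: "aa" => MATCH
  Position 7: "ab" => no
  Position 8: "bc" => no
  Position 9: "cb" => no
  Position 10: "bc" => no
  Position 11: "cc" => no
  Position 12: "cb" => no
Total occurrences: 2

2


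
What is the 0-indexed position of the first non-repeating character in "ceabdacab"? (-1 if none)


Input: ceabdacab
Character frequencies:
  'a': 3
  'b': 2
  'c': 2
  'd': 1
  'e': 1
Scanning left to right for freq == 1:
  Position 0 ('c'): freq=2, skip
  Position 1 ('e'): unique! => answer = 1

1


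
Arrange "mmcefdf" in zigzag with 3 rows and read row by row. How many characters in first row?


Zigzag "mmcefdf" into 3 rows:
Placing characters:
  'm' => row 0
  'm' => row 1
  'c' => row 2
  'e' => row 1
  'f' => row 0
  'd' => row 1
  'f' => row 2
Rows:
  Row 0: "mf"
  Row 1: "med"
  Row 2: "cf"
First row length: 2

2


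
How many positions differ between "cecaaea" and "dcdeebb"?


Comparing "cecaaea" and "dcdeebb" position by position:
  Position 0: 'c' vs 'd' => DIFFER
  Position 1: 'e' vs 'c' => DIFFER
  Position 2: 'c' vs 'd' => DIFFER
  Position 3: 'a' vs 'e' => DIFFER
  Position 4: 'a' vs 'e' => DIFFER
  Position 5: 'e' vs 'b' => DIFFER
  Position 6: 'a' vs 'b' => DIFFER
Positions that differ: 7

7


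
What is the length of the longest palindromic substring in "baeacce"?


Input: "baeacce"
Checking substrings for palindromes:
  [1:4] "aea" (len 3) => palindrome
  [4:6] "cc" (len 2) => palindrome
Longest palindromic substring: "aea" with length 3

3


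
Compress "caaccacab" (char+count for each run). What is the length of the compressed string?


Input: caaccacab
Runs:
  'c' x 1 => "c1"
  'a' x 2 => "a2"
  'c' x 2 => "c2"
  'a' x 1 => "a1"
  'c' x 1 => "c1"
  'a' x 1 => "a1"
  'b' x 1 => "b1"
Compressed: "c1a2c2a1c1a1b1"
Compressed length: 14

14


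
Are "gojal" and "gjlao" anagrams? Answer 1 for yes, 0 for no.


Strings: "gojal", "gjlao"
Sorted first:  agjlo
Sorted second: agjlo
Sorted forms match => anagrams

1


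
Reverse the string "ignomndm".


Input: ignomndm
Reading characters right to left:
  Position 7: 'm'
  Position 6: 'd'
  Position 5: 'n'
  Position 4: 'm'
  Position 3: 'o'
  Position 2: 'n'
  Position 1: 'g'
  Position 0: 'i'
Reversed: mdnmongi

mdnmongi


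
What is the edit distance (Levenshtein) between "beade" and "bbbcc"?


Computing edit distance: "beade" -> "bbbcc"
DP table:
           b    b    b    c    c
      0    1    2    3    4    5
  b   1    0    1    2    3    4
  e   2    1    1    2    3    4
  a   3    2    2    2    3    4
  d   4    3    3    3    3    4
  e   5    4    4    4    4    4
Edit distance = dp[5][5] = 4

4


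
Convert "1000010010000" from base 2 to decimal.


Input: "1000010010000" in base 2
Positional expansion:
  Digit '1' (value 1) x 2^12 = 4096
  Digit '0' (value 0) x 2^11 = 0
  Digit '0' (value 0) x 2^10 = 0
  Digit '0' (value 0) x 2^9 = 0
  Digit '0' (value 0) x 2^8 = 0
  Digit '1' (value 1) x 2^7 = 128
  Digit '0' (value 0) x 2^6 = 0
  Digit '0' (value 0) x 2^5 = 0
  Digit '1' (value 1) x 2^4 = 16
  Digit '0' (value 0) x 2^3 = 0
  Digit '0' (value 0) x 2^2 = 0
  Digit '0' (value 0) x 2^1 = 0
  Digit '0' (value 0) x 2^0 = 0
Sum = 4240

4240


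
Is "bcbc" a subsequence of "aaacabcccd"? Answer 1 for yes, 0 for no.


Check if "bcbc" is a subsequence of "aaacabcccd"
Greedy scan:
  Position 0 ('a'): no match needed
  Position 1 ('a'): no match needed
  Position 2 ('a'): no match needed
  Position 3 ('c'): no match needed
  Position 4 ('a'): no match needed
  Position 5 ('b'): matches sub[0] = 'b'
  Position 6 ('c'): matches sub[1] = 'c'
  Position 7 ('c'): no match needed
  Position 8 ('c'): no match needed
  Position 9 ('d'): no match needed
Only matched 2/4 characters => not a subsequence

0


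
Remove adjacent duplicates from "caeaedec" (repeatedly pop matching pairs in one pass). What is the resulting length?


Input: caeaedec
Stack-based adjacent duplicate removal:
  Read 'c': push. Stack: c
  Read 'a': push. Stack: ca
  Read 'e': push. Stack: cae
  Read 'a': push. Stack: caea
  Read 'e': push. Stack: caeae
  Read 'd': push. Stack: caeaed
  Read 'e': push. Stack: caeaede
  Read 'c': push. Stack: caeaedec
Final stack: "caeaedec" (length 8)

8


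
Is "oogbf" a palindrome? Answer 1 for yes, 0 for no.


Input: oogbf
Reversed: fbgoo
  Compare pos 0 ('o') with pos 4 ('f'): MISMATCH
  Compare pos 1 ('o') with pos 3 ('b'): MISMATCH
Result: not a palindrome

0


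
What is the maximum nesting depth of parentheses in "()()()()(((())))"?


Input: "()()()()(((())))"
Tracking depth:
  Position 0 '(': depth becomes 1
  Position 1 ')': depth becomes 0
  Position 2 '(': depth becomes 1
  Position 3 ')': depth becomes 0
  Position 4 '(': depth becomes 1
  Position 5 ')': depth becomes 0
  Position 6 '(': depth becomes 1
  Position 7 ')': depth becomes 0
  Position 8 '(': depth becomes 1
  Position 9 '(': depth becomes 2
  Position 10 '(': depth becomes 3
  Position 11 '(': depth becomes 4
  Position 12 ')': depth becomes 3
  Position 13 ')': depth becomes 2
  Position 14 ')': depth becomes 1
  Position 15 ')': depth becomes 0
Maximum depth reached: 4

4


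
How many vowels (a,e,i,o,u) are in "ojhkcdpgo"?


Input: ojhkcdpgo
Checking each character:
  'o' at position 0: vowel (running total: 1)
  'j' at position 1: consonant
  'h' at position 2: consonant
  'k' at position 3: consonant
  'c' at position 4: consonant
  'd' at position 5: consonant
  'p' at position 6: consonant
  'g' at position 7: consonant
  'o' at position 8: vowel (running total: 2)
Total vowels: 2

2


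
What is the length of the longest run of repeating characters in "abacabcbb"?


Input: "abacabcbb"
Scanning for longest run:
  Position 1 ('b'): new char, reset run to 1
  Position 2 ('a'): new char, reset run to 1
  Position 3 ('c'): new char, reset run to 1
  Position 4 ('a'): new char, reset run to 1
  Position 5 ('b'): new char, reset run to 1
  Position 6 ('c'): new char, reset run to 1
  Position 7 ('b'): new char, reset run to 1
  Position 8 ('b'): continues run of 'b', length=2
Longest run: 'b' with length 2

2


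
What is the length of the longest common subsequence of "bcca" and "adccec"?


LCS of "bcca" and "adccec"
DP table:
           a    d    c    c    e    c
      0    0    0    0    0    0    0
  b   0    0    0    0    0    0    0
  c   0    0    0    1    1    1    1
  c   0    0    0    1    2    2    2
  a   0    1    1    1    2    2    2
LCS length = dp[4][6] = 2

2


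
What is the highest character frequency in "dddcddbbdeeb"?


Input: dddcddbbdeeb
Character counts:
  'b': 3
  'c': 1
  'd': 6
  'e': 2
Maximum frequency: 6

6


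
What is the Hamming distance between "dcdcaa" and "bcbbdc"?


Comparing "dcdcaa" and "bcbbdc" position by position:
  Position 0: 'd' vs 'b' => differ
  Position 1: 'c' vs 'c' => same
  Position 2: 'd' vs 'b' => differ
  Position 3: 'c' vs 'b' => differ
  Position 4: 'a' vs 'd' => differ
  Position 5: 'a' vs 'c' => differ
Total differences (Hamming distance): 5

5


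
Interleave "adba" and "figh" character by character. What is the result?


Interleaving "adba" and "figh":
  Position 0: 'a' from first, 'f' from second => "af"
  Position 1: 'd' from first, 'i' from second => "di"
  Position 2: 'b' from first, 'g' from second => "bg"
  Position 3: 'a' from first, 'h' from second => "ah"
Result: afdibgah

afdibgah


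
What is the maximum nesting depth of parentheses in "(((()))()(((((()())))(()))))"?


Input: "(((()))()(((((()())))(()))))"
Tracking depth:
  Position 0 '(': depth becomes 1
  Position 1 '(': depth becomes 2
  Position 2 '(': depth becomes 3
  Position 3 '(': depth becomes 4
  Position 4 ')': depth becomes 3
  Position 5 ')': depth becomes 2
  Position 6 ')': depth becomes 1
  Position 7 '(': depth becomes 2
  Position 8 ')': depth becomes 1
  Position 9 '(': depth becomes 2
  Position 10 '(': depth becomes 3
  Position 11 '(': depth becomes 4
  Position 12 '(': depth becomes 5
  Position 13 '(': depth becomes 6
  Position 14 '(': depth becomes 7
  Position 15 ')': depth becomes 6
  Position 16 '(': depth becomes 7
  Position 17 ')': depth becomes 6
  Position 18 ')': depth becomes 5
  Position 19 ')': depth becomes 4
  Position 20 ')': depth becomes 3
  Position 21 '(': depth becomes 4
  Position 22 '(': depth becomes 5
  Position 23 ')': depth becomes 4
  Position 24 ')': depth becomes 3
  Position 25 ')': depth becomes 2
  Position 26 ')': depth becomes 1
  Position 27 ')': depth becomes 0
Maximum depth reached: 7

7


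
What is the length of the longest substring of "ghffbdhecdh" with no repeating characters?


Input: "ghffbdhecdh"
Sliding window (track last position of each char):
  Position 0 ('g'): window [0,0] length 1 -- new best
  Position 1 ('h'): window [0,1] length 2 -- new best
  Position 2 ('f'): window [0,2] length 3 -- new best
  Position 3 ('f'): repeat (last at 2), move window start to 3
  Position 3 ('f'): window [3,3] length 1
  Position 4 ('b'): window [3,4] length 2
  Position 5 ('d'): window [3,5] length 3
  Position 6 ('h'): window [3,6] length 4 -- new best
  Position 7 ('e'): window [3,7] length 5 -- new best
  Position 8 ('c'): window [3,8] length 6 -- new best
  Position 9 ('d'): repeat (last at 5), move window start to 6
  Position 9 ('d'): window [6,9] length 4
  Position 10 ('h'): repeat (last at 6), move window start to 7
  Position 10 ('h'): window [7,10] length 4
Longest substring with no repeats: "fbdhec" with length 6

6


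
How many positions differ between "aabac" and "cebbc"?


Comparing "aabac" and "cebbc" position by position:
  Position 0: 'a' vs 'c' => DIFFER
  Position 1: 'a' vs 'e' => DIFFER
  Position 2: 'b' vs 'b' => same
  Position 3: 'a' vs 'b' => DIFFER
  Position 4: 'c' vs 'c' => same
Positions that differ: 3

3


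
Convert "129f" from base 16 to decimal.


Input: "129f" in base 16
Positional expansion:
  Digit '1' (value 1) x 16^3 = 4096
  Digit '2' (value 2) x 16^2 = 512
  Digit '9' (value 9) x 16^1 = 144
  Digit 'f' (value 15) x 16^0 = 15
Sum = 4767

4767


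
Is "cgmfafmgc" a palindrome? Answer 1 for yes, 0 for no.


Input: cgmfafmgc
Reversed: cgmfafmgc
  Compare pos 0 ('c') with pos 8 ('c'): match
  Compare pos 1 ('g') with pos 7 ('g'): match
  Compare pos 2 ('m') with pos 6 ('m'): match
  Compare pos 3 ('f') with pos 5 ('f'): match
Result: palindrome

1


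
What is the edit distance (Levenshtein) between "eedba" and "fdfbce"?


Computing edit distance: "eedba" -> "fdfbce"
DP table:
           f    d    f    b    c    e
      0    1    2    3    4    5    6
  e   1    1    2    3    4    5    5
  e   2    2    2    3    4    5    5
  d   3    3    2    3    4    5    6
  b   4    4    3    3    3    4    5
  a   5    5    4    4    4    4    5
Edit distance = dp[5][6] = 5

5


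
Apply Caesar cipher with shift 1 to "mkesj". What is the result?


Caesar cipher: shift "mkesj" by 1
  'm' (pos 12) + 1 = pos 13 = 'n'
  'k' (pos 10) + 1 = pos 11 = 'l'
  'e' (pos 4) + 1 = pos 5 = 'f'
  's' (pos 18) + 1 = pos 19 = 't'
  'j' (pos 9) + 1 = pos 10 = 'k'
Result: nlftk

nlftk


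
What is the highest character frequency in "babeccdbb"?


Input: babeccdbb
Character counts:
  'a': 1
  'b': 4
  'c': 2
  'd': 1
  'e': 1
Maximum frequency: 4

4


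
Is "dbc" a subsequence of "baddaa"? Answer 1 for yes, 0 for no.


Check if "dbc" is a subsequence of "baddaa"
Greedy scan:
  Position 0 ('b'): no match needed
  Position 1 ('a'): no match needed
  Position 2 ('d'): matches sub[0] = 'd'
  Position 3 ('d'): no match needed
  Position 4 ('a'): no match needed
  Position 5 ('a'): no match needed
Only matched 1/3 characters => not a subsequence

0


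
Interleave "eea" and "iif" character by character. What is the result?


Interleaving "eea" and "iif":
  Position 0: 'e' from first, 'i' from second => "ei"
  Position 1: 'e' from first, 'i' from second => "ei"
  Position 2: 'a' from first, 'f' from second => "af"
Result: eieiaf

eieiaf


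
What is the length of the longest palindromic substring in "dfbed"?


Input: "dfbed"
Checking substrings for palindromes:
  No multi-char palindromic substrings found
Longest palindromic substring: "d" with length 1

1


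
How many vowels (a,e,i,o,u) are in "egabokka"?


Input: egabokka
Checking each character:
  'e' at position 0: vowel (running total: 1)
  'g' at position 1: consonant
  'a' at position 2: vowel (running total: 2)
  'b' at position 3: consonant
  'o' at position 4: vowel (running total: 3)
  'k' at position 5: consonant
  'k' at position 6: consonant
  'a' at position 7: vowel (running total: 4)
Total vowels: 4

4


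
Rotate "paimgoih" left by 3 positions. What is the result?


Input: "paimgoih", rotate left by 3
First 3 characters: "pai"
Remaining characters: "mgoih"
Concatenate remaining + first: "mgoih" + "pai" = "mgoihpai"

mgoihpai


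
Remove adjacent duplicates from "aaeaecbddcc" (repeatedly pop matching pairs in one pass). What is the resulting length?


Input: aaeaecbddcc
Stack-based adjacent duplicate removal:
  Read 'a': push. Stack: a
  Read 'a': matches stack top 'a' => pop. Stack: (empty)
  Read 'e': push. Stack: e
  Read 'a': push. Stack: ea
  Read 'e': push. Stack: eae
  Read 'c': push. Stack: eaec
  Read 'b': push. Stack: eaecb
  Read 'd': push. Stack: eaecbd
  Read 'd': matches stack top 'd' => pop. Stack: eaecb
  Read 'c': push. Stack: eaecbc
  Read 'c': matches stack top 'c' => pop. Stack: eaecb
Final stack: "eaecb" (length 5)

5


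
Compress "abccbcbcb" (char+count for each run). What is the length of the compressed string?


Input: abccbcbcb
Runs:
  'a' x 1 => "a1"
  'b' x 1 => "b1"
  'c' x 2 => "c2"
  'b' x 1 => "b1"
  'c' x 1 => "c1"
  'b' x 1 => "b1"
  'c' x 1 => "c1"
  'b' x 1 => "b1"
Compressed: "a1b1c2b1c1b1c1b1"
Compressed length: 16

16


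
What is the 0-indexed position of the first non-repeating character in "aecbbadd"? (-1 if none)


Input: aecbbadd
Character frequencies:
  'a': 2
  'b': 2
  'c': 1
  'd': 2
  'e': 1
Scanning left to right for freq == 1:
  Position 0 ('a'): freq=2, skip
  Position 1 ('e'): unique! => answer = 1

1


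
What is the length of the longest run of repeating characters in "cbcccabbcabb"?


Input: "cbcccabbcabb"
Scanning for longest run:
  Position 1 ('b'): new char, reset run to 1
  Position 2 ('c'): new char, reset run to 1
  Position 3 ('c'): continues run of 'c', length=2
  Position 4 ('c'): continues run of 'c', length=3
  Position 5 ('a'): new char, reset run to 1
  Position 6 ('b'): new char, reset run to 1
  Position 7 ('b'): continues run of 'b', length=2
  Position 8 ('c'): new char, reset run to 1
  Position 9 ('a'): new char, reset run to 1
  Position 10 ('b'): new char, reset run to 1
  Position 11 ('b'): continues run of 'b', length=2
Longest run: 'c' with length 3

3
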